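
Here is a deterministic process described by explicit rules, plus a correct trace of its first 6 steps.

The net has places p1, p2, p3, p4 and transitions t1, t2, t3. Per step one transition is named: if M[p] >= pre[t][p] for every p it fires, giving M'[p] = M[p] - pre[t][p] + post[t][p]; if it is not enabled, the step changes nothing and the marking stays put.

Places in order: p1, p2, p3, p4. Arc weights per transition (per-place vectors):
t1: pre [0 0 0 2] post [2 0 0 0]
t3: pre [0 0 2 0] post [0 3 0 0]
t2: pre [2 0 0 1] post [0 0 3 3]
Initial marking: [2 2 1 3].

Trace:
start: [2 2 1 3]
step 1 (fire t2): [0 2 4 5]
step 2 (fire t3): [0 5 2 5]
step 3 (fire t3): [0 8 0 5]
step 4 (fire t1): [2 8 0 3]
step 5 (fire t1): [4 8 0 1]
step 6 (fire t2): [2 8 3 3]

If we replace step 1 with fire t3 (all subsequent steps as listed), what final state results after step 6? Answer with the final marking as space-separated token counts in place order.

(re-executing from step 1 with the substitution; state before step 1: [2 2 1 3])
step 1 (fire t3): [2 2 1 3]
step 2 (fire t3): [2 2 1 3]
step 3 (fire t3): [2 2 1 3]
step 4 (fire t1): [4 2 1 1]
step 5 (fire t1): [4 2 1 1]
step 6 (fire t2): [2 2 4 3]

2 2 4 3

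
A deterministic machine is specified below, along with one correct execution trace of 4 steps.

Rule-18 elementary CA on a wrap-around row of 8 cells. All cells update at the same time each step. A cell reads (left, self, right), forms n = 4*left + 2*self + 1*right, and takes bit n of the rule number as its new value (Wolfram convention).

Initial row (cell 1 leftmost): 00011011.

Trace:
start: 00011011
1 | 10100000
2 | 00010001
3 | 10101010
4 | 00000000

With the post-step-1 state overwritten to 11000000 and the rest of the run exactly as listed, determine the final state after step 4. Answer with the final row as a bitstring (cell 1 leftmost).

00001100

state after step 1 := 11000000
2 | 00100001
3 | 11010010
4 | 00001100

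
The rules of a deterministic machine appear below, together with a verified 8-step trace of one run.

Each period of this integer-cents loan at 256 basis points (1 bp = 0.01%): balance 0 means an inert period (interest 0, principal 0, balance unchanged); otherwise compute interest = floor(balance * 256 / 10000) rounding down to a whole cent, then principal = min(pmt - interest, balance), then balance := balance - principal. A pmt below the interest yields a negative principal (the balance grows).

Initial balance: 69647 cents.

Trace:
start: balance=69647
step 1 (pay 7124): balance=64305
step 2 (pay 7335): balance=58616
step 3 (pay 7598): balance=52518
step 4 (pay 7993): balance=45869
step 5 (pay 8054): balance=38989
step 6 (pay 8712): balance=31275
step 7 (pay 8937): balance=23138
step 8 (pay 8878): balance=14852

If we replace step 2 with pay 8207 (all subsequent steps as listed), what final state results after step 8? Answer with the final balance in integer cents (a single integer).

(re-executing from step 2 with the substitution; state before step 2: balance=64305)
step 2 (pay 8207): balance=57744
step 3 (pay 7598): balance=51624
step 4 (pay 7993): balance=44952
step 5 (pay 8054): balance=38048
step 6 (pay 8712): balance=30310
step 7 (pay 8937): balance=22148
step 8 (pay 8878): balance=13836

13836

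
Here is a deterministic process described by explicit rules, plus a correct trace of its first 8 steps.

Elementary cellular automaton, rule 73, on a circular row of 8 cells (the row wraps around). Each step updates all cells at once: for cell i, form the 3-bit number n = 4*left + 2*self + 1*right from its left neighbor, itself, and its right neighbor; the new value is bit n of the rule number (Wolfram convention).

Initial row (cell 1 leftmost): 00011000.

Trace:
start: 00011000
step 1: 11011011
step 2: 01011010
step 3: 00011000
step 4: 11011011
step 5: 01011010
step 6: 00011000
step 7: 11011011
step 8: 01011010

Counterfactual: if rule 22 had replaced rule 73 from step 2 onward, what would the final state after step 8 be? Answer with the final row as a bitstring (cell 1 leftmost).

00000000

(re-executing steps 2..8 under rule 22; state before step 2: 11011011)
step 2: 00000000
step 3: 00000000
step 4: 00000000
step 5: 00000000
step 6: 00000000
step 7: 00000000
step 8: 00000000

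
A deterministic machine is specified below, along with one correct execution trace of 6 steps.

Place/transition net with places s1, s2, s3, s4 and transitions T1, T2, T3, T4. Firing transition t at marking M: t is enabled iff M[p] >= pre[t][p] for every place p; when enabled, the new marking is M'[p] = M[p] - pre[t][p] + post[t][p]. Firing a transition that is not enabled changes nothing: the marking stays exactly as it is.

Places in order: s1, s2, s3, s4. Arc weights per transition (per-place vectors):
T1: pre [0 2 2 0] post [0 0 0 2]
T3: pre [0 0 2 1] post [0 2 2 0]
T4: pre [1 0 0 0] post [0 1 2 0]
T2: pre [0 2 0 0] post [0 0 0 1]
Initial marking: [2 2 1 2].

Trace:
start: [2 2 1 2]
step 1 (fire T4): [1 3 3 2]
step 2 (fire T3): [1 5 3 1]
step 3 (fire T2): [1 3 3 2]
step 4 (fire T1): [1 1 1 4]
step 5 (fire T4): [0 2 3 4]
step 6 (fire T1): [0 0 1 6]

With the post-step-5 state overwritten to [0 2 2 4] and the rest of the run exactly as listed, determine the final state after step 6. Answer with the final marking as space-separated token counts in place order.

0 0 0 6

state after step 5 := [0 2 2 4]
step 6 (fire T1): [0 0 0 6]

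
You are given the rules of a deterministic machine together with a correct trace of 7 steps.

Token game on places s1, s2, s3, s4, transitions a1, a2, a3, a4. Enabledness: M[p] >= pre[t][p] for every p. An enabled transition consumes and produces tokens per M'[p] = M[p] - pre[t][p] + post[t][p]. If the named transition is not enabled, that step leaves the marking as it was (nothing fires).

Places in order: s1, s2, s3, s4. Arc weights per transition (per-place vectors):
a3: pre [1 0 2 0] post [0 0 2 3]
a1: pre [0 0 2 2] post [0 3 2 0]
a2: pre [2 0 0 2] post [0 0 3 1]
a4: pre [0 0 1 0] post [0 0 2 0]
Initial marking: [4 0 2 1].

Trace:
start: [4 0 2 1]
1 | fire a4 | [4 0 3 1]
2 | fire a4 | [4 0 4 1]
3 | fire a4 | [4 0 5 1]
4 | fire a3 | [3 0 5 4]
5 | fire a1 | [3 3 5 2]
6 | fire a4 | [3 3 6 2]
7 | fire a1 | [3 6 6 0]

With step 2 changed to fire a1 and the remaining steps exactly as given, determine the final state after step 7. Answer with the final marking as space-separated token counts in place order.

3 6 5 0

(re-executing from step 2 with the substitution; state before step 2: [4 0 3 1])
2 | fire a1 | [4 0 3 1]
3 | fire a4 | [4 0 4 1]
4 | fire a3 | [3 0 4 4]
5 | fire a1 | [3 3 4 2]
6 | fire a4 | [3 3 5 2]
7 | fire a1 | [3 6 5 0]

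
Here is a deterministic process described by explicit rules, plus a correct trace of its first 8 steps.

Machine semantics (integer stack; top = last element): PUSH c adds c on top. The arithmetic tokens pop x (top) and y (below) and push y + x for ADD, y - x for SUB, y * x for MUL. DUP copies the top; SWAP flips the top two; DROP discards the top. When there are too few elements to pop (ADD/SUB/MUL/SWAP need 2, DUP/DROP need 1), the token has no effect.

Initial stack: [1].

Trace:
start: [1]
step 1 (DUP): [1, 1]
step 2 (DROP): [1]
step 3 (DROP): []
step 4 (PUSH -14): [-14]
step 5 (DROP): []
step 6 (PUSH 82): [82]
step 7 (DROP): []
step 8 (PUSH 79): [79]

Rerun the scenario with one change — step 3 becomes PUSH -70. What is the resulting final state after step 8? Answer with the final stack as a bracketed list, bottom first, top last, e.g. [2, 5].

(re-executing from step 3 with the substitution; state before step 3: [1])
step 3 (PUSH -70): [1, -70]
step 4 (PUSH -14): [1, -70, -14]
step 5 (DROP): [1, -70]
step 6 (PUSH 82): [1, -70, 82]
step 7 (DROP): [1, -70]
step 8 (PUSH 79): [1, -70, 79]

[1, -70, 79]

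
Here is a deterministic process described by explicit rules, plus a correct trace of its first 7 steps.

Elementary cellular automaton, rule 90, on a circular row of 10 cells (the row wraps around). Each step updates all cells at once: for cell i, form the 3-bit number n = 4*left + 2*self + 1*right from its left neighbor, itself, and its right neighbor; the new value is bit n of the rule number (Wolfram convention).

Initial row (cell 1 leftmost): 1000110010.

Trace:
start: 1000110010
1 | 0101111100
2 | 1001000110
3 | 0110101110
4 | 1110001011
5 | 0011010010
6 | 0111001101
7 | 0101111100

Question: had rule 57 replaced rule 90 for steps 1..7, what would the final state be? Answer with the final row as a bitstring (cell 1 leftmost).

1010101010

(re-executing steps 1..7 under rule 57; state before step 1: 1000110010)
1 | 0110101001
2 | 1101010100
3 | 1010101010
4 | 0101010101
5 | 1010101010
6 | 0101010101
7 | 1010101010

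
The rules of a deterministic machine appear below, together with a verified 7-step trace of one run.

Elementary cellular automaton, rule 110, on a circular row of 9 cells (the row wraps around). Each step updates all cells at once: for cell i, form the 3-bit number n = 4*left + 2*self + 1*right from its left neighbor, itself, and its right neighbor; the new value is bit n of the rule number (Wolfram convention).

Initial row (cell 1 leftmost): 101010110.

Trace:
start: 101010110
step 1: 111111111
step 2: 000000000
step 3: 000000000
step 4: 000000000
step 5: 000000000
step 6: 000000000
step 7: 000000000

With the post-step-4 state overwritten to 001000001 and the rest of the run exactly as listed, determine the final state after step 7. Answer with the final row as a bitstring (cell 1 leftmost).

state after step 4 := 001000001
step 5: 011000011
step 6: 111000111
step 7: 001001100

001001100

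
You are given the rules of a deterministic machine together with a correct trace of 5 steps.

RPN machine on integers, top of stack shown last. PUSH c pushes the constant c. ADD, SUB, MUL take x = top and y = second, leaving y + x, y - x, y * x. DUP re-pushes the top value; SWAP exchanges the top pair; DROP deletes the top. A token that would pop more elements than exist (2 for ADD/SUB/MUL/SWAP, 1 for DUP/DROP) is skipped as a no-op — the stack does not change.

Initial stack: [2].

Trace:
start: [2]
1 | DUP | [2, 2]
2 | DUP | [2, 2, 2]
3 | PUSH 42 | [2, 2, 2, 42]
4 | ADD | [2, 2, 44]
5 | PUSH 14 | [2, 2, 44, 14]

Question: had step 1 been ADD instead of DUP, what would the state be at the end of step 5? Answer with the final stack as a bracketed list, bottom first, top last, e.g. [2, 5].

(re-executing from step 1 with the substitution; state before step 1: [2])
1 | ADD | [2]
2 | DUP | [2, 2]
3 | PUSH 42 | [2, 2, 42]
4 | ADD | [2, 44]
5 | PUSH 14 | [2, 44, 14]

[2, 44, 14]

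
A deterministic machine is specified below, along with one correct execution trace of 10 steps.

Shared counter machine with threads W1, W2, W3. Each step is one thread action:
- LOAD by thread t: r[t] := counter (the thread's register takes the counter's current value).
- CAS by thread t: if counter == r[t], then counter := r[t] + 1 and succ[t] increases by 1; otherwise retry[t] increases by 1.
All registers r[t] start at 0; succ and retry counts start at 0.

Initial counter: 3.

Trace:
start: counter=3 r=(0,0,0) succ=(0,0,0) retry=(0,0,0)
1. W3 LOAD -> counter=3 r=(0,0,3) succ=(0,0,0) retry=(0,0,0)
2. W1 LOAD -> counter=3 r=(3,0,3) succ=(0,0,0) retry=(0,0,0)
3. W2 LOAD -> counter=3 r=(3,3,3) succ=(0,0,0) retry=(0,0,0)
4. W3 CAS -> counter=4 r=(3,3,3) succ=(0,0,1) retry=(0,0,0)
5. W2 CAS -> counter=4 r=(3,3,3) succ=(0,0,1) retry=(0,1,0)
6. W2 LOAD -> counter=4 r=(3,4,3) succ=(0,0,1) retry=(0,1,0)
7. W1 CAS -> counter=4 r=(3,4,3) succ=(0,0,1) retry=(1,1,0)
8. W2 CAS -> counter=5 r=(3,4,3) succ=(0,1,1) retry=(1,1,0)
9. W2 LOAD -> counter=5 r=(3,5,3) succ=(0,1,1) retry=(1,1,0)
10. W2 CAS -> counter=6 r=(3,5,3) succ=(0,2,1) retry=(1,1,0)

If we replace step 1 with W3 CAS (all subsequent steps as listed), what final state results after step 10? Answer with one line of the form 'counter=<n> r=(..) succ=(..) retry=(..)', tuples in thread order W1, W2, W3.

counter=6 r=(3,5,0) succ=(0,3,0) retry=(1,0,2)

(re-executing from step 1 with the substitution; state before step 1: counter=3 r=(0,0,0) succ=(0,0,0) retry=(0,0,0))
1. W3 CAS -> counter=3 r=(0,0,0) succ=(0,0,0) retry=(0,0,1)
2. W1 LOAD -> counter=3 r=(3,0,0) succ=(0,0,0) retry=(0,0,1)
3. W2 LOAD -> counter=3 r=(3,3,0) succ=(0,0,0) retry=(0,0,1)
4. W3 CAS -> counter=3 r=(3,3,0) succ=(0,0,0) retry=(0,0,2)
5. W2 CAS -> counter=4 r=(3,3,0) succ=(0,1,0) retry=(0,0,2)
6. W2 LOAD -> counter=4 r=(3,4,0) succ=(0,1,0) retry=(0,0,2)
7. W1 CAS -> counter=4 r=(3,4,0) succ=(0,1,0) retry=(1,0,2)
8. W2 CAS -> counter=5 r=(3,4,0) succ=(0,2,0) retry=(1,0,2)
9. W2 LOAD -> counter=5 r=(3,5,0) succ=(0,2,0) retry=(1,0,2)
10. W2 CAS -> counter=6 r=(3,5,0) succ=(0,3,0) retry=(1,0,2)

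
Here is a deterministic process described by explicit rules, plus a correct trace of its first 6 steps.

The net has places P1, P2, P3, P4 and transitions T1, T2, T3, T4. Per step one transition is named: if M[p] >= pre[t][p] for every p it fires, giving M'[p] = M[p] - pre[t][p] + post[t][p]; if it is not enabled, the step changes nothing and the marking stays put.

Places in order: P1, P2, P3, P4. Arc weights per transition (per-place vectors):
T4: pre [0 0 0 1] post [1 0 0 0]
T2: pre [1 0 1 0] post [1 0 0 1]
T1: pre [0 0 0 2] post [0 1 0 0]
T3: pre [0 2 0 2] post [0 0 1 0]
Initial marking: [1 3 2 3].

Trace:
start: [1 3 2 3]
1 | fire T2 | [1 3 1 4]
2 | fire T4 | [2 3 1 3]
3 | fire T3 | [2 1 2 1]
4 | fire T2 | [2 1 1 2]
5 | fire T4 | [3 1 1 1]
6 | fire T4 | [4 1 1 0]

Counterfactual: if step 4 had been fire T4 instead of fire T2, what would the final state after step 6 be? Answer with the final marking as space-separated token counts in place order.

3 1 2 0

(re-executing from step 4 with the substitution; state before step 4: [2 1 2 1])
4 | fire T4 | [3 1 2 0]
5 | fire T4 | [3 1 2 0]
6 | fire T4 | [3 1 2 0]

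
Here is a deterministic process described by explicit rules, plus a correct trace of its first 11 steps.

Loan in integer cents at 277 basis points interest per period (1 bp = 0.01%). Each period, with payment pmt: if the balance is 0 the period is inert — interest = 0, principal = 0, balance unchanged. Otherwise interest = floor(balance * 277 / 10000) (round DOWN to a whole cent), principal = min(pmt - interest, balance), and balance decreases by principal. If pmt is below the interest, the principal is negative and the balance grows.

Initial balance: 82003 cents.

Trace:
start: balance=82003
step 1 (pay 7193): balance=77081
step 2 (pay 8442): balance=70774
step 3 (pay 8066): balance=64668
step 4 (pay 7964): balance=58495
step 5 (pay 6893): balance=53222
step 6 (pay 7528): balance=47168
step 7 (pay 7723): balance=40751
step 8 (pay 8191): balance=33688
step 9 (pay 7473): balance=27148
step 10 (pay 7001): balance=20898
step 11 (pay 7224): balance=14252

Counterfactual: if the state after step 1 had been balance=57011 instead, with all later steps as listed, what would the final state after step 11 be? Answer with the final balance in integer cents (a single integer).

0

state after step 1 := balance=57011
step 2 (pay 8442): balance=50148
step 3 (pay 8066): balance=43471
step 4 (pay 7964): balance=36711
step 5 (pay 6893): balance=30834
step 6 (pay 7528): balance=24160
step 7 (pay 7723): balance=17106
step 8 (pay 8191): balance=9388
step 9 (pay 7473): balance=2175
step 10 (pay 7001): balance=0
step 11 (pay 7224): balance=0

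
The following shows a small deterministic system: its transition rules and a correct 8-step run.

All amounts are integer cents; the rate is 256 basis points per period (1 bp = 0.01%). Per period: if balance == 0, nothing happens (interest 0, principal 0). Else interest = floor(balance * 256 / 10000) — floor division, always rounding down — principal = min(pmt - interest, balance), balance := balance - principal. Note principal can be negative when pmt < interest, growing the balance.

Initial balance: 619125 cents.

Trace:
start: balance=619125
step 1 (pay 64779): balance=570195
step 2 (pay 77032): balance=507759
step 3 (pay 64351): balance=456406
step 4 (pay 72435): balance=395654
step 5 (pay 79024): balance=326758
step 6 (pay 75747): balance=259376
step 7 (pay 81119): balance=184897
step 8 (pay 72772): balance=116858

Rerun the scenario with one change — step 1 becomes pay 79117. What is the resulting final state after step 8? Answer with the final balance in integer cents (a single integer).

99744

(re-executing from step 1 with the substitution; state before step 1: balance=619125)
step 1 (pay 79117): balance=555857
step 2 (pay 77032): balance=493054
step 3 (pay 64351): balance=441325
step 4 (pay 72435): balance=380187
step 5 (pay 79024): balance=310895
step 6 (pay 75747): balance=243106
step 7 (pay 81119): balance=168210
step 8 (pay 72772): balance=99744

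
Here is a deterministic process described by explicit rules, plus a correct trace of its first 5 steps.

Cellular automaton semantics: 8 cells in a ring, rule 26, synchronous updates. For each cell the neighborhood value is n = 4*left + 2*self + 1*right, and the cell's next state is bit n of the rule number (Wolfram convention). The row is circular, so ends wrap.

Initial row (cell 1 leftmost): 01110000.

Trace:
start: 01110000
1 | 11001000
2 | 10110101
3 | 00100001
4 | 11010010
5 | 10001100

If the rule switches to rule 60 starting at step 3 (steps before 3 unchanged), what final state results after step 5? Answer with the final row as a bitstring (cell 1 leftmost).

10110100

(re-executing steps 3..5 under rule 60; state before step 3: 10110101)
3 | 01101111
4 | 11011000
5 | 10110100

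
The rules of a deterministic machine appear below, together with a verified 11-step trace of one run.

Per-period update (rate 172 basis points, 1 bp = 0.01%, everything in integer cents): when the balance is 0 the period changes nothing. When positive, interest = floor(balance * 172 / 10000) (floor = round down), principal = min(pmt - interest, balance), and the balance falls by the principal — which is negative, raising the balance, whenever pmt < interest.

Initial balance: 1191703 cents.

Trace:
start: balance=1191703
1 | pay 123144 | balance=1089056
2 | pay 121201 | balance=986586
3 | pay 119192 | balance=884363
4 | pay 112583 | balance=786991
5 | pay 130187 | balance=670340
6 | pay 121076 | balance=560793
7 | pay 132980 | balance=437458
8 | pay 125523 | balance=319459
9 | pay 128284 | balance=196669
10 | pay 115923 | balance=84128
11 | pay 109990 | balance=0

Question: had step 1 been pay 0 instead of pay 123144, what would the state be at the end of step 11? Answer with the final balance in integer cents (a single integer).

121626

(re-executing from step 1 with the substitution; state before step 1: balance=1191703)
1 | pay 0 | balance=1212200
2 | pay 121201 | balance=1111848
3 | pay 119192 | balance=1011779
4 | pay 112583 | balance=916598
5 | pay 130187 | balance=802176
6 | pay 121076 | balance=694897
7 | pay 132980 | balance=573869
8 | pay 125523 | balance=458216
9 | pay 128284 | balance=337813
10 | pay 115923 | balance=227700
11 | pay 109990 | balance=121626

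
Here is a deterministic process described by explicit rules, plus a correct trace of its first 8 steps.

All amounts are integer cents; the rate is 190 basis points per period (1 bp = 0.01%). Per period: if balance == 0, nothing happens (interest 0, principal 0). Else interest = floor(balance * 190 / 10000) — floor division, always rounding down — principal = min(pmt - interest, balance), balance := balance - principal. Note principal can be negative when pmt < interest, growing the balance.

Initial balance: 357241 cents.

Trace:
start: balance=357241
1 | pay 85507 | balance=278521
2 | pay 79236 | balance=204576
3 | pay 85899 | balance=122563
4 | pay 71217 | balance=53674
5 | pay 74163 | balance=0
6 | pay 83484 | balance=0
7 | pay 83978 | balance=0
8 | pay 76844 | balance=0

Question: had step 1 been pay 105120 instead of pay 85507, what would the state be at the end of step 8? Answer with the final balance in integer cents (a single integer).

0

(re-executing from step 1 with the substitution; state before step 1: balance=357241)
1 | pay 105120 | balance=258908
2 | pay 79236 | balance=184591
3 | pay 85899 | balance=102199
4 | pay 71217 | balance=32923
5 | pay 74163 | balance=0
6 | pay 83484 | balance=0
7 | pay 83978 | balance=0
8 | pay 76844 | balance=0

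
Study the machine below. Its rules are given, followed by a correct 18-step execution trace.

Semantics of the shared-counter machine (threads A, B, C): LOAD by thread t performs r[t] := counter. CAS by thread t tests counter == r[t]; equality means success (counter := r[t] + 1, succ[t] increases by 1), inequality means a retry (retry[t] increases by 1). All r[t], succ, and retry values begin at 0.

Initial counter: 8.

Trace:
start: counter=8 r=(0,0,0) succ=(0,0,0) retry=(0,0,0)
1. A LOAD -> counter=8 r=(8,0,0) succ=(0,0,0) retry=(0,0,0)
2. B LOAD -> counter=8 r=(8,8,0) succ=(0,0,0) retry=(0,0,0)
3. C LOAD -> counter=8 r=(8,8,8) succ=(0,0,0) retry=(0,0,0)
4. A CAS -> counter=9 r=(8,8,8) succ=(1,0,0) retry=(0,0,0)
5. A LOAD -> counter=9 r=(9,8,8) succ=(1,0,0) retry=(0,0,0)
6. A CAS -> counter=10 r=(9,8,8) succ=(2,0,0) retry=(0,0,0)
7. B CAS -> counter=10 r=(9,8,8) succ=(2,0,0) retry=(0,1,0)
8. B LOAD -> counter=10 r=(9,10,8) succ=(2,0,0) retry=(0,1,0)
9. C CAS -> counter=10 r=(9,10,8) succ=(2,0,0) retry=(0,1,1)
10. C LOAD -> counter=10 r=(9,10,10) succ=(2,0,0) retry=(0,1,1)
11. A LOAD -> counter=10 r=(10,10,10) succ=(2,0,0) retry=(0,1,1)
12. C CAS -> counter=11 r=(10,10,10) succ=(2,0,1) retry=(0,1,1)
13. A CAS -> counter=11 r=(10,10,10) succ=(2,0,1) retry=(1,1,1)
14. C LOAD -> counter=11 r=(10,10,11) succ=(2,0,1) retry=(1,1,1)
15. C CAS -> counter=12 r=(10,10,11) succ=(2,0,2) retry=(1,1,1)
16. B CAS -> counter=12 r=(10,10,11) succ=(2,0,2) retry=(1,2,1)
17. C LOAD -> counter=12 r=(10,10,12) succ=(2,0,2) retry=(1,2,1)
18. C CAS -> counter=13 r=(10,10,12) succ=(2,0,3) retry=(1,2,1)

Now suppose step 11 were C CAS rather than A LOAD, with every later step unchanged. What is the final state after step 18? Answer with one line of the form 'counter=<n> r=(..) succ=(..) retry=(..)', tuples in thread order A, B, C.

(re-executing from step 11 with the substitution; state before step 11: counter=10 r=(9,10,10) succ=(2,0,0) retry=(0,1,1))
11. C CAS -> counter=11 r=(9,10,10) succ=(2,0,1) retry=(0,1,1)
12. C CAS -> counter=11 r=(9,10,10) succ=(2,0,1) retry=(0,1,2)
13. A CAS -> counter=11 r=(9,10,10) succ=(2,0,1) retry=(1,1,2)
14. C LOAD -> counter=11 r=(9,10,11) succ=(2,0,1) retry=(1,1,2)
15. C CAS -> counter=12 r=(9,10,11) succ=(2,0,2) retry=(1,1,2)
16. B CAS -> counter=12 r=(9,10,11) succ=(2,0,2) retry=(1,2,2)
17. C LOAD -> counter=12 r=(9,10,12) succ=(2,0,2) retry=(1,2,2)
18. C CAS -> counter=13 r=(9,10,12) succ=(2,0,3) retry=(1,2,2)

counter=13 r=(9,10,12) succ=(2,0,3) retry=(1,2,2)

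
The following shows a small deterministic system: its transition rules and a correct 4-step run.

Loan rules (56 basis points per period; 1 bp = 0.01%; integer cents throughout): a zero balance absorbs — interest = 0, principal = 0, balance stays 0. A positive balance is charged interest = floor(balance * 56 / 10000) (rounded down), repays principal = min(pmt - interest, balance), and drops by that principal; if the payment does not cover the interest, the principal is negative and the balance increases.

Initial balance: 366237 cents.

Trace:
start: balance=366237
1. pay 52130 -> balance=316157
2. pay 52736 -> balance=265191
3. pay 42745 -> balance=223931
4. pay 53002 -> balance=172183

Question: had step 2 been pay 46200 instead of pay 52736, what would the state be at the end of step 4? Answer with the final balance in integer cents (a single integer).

(re-executing from step 2 with the substitution; state before step 2: balance=316157)
2. pay 46200 -> balance=271727
3. pay 42745 -> balance=230503
4. pay 53002 -> balance=178791

178791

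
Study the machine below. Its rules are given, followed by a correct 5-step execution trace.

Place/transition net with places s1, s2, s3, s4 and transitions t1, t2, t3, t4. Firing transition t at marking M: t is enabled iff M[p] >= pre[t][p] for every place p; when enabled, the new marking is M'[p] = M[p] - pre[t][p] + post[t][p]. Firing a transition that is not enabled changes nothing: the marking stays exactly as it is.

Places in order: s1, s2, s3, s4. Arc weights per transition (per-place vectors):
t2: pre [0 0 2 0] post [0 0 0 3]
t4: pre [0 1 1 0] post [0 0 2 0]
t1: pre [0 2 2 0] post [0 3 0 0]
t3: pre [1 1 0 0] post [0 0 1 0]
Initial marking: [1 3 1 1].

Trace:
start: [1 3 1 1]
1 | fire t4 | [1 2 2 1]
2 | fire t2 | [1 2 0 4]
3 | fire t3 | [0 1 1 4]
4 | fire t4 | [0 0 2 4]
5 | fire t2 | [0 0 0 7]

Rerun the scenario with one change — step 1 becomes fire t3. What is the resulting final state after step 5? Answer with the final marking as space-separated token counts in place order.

0 2 0 4

(re-executing from step 1 with the substitution; state before step 1: [1 3 1 1])
1 | fire t3 | [0 2 2 1]
2 | fire t2 | [0 2 0 4]
3 | fire t3 | [0 2 0 4]
4 | fire t4 | [0 2 0 4]
5 | fire t2 | [0 2 0 4]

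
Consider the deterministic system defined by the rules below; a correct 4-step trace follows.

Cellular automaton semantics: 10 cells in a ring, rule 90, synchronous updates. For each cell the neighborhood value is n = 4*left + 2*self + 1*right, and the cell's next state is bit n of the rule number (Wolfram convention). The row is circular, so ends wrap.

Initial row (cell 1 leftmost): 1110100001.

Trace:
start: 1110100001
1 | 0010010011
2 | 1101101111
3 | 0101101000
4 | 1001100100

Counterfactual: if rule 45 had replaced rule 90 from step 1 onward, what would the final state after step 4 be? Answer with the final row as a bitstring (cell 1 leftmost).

(re-executing steps 1..4 under rule 45; state before step 1: 1110100001)
1 | 0001101101
2 | 0101011011
3 | 1111110110
4 | 1000001101

1000001101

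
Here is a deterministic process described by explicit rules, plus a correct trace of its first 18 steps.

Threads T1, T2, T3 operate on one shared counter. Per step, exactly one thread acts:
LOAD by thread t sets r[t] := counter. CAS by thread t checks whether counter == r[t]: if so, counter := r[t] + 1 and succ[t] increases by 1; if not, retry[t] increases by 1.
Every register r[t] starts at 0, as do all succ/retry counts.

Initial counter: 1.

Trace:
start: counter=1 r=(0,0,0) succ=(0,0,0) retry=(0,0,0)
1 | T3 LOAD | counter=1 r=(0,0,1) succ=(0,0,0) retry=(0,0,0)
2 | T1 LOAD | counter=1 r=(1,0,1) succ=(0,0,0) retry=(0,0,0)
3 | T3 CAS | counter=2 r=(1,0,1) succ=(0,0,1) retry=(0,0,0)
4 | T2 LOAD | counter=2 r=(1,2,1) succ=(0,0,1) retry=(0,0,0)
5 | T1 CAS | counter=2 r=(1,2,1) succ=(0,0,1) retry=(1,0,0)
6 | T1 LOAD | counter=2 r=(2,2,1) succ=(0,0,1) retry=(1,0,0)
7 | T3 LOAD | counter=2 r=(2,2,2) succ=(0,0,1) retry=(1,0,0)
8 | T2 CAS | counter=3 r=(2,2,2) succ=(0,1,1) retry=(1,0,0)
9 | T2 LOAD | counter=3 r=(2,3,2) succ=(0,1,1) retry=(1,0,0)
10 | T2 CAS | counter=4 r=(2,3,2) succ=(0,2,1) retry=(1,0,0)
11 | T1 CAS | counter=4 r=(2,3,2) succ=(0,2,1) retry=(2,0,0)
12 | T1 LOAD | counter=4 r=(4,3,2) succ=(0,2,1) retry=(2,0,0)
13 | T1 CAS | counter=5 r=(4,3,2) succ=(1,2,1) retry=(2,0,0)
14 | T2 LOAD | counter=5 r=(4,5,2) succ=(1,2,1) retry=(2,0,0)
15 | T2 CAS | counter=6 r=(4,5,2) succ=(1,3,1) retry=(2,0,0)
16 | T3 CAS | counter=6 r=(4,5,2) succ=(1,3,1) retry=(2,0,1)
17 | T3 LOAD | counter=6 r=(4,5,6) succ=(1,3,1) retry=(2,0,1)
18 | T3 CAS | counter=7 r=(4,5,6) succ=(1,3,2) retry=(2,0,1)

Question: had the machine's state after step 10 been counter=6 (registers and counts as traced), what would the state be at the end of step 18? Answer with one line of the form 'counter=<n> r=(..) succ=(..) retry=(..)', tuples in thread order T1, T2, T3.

state after step 10 := counter=6 r=(2,3,2) succ=(0,2,1) retry=(1,0,0)
11 | T1 CAS | counter=6 r=(2,3,2) succ=(0,2,1) retry=(2,0,0)
12 | T1 LOAD | counter=6 r=(6,3,2) succ=(0,2,1) retry=(2,0,0)
13 | T1 CAS | counter=7 r=(6,3,2) succ=(1,2,1) retry=(2,0,0)
14 | T2 LOAD | counter=7 r=(6,7,2) succ=(1,2,1) retry=(2,0,0)
15 | T2 CAS | counter=8 r=(6,7,2) succ=(1,3,1) retry=(2,0,0)
16 | T3 CAS | counter=8 r=(6,7,2) succ=(1,3,1) retry=(2,0,1)
17 | T3 LOAD | counter=8 r=(6,7,8) succ=(1,3,1) retry=(2,0,1)
18 | T3 CAS | counter=9 r=(6,7,8) succ=(1,3,2) retry=(2,0,1)

counter=9 r=(6,7,8) succ=(1,3,2) retry=(2,0,1)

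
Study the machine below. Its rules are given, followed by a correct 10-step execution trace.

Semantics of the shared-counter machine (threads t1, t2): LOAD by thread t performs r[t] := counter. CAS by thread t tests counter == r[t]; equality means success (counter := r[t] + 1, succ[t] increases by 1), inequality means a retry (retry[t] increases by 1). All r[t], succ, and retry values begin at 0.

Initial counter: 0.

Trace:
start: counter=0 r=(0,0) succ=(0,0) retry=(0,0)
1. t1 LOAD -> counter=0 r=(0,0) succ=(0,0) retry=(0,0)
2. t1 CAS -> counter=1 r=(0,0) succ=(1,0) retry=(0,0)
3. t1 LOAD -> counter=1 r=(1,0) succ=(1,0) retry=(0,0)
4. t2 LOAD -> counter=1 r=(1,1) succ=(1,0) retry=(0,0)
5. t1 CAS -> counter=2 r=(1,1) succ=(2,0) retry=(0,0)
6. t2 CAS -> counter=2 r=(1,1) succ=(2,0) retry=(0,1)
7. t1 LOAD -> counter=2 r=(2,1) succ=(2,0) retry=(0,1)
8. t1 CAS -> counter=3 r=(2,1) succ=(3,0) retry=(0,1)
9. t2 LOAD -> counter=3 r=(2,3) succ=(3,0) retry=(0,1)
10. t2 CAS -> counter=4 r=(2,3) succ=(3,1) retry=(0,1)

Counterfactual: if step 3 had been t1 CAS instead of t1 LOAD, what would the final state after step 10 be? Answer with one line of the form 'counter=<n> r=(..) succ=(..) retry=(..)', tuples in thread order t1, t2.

(re-executing from step 3 with the substitution; state before step 3: counter=1 r=(0,0) succ=(1,0) retry=(0,0))
3. t1 CAS -> counter=1 r=(0,0) succ=(1,0) retry=(1,0)
4. t2 LOAD -> counter=1 r=(0,1) succ=(1,0) retry=(1,0)
5. t1 CAS -> counter=1 r=(0,1) succ=(1,0) retry=(2,0)
6. t2 CAS -> counter=2 r=(0,1) succ=(1,1) retry=(2,0)
7. t1 LOAD -> counter=2 r=(2,1) succ=(1,1) retry=(2,0)
8. t1 CAS -> counter=3 r=(2,1) succ=(2,1) retry=(2,0)
9. t2 LOAD -> counter=3 r=(2,3) succ=(2,1) retry=(2,0)
10. t2 CAS -> counter=4 r=(2,3) succ=(2,2) retry=(2,0)

counter=4 r=(2,3) succ=(2,2) retry=(2,0)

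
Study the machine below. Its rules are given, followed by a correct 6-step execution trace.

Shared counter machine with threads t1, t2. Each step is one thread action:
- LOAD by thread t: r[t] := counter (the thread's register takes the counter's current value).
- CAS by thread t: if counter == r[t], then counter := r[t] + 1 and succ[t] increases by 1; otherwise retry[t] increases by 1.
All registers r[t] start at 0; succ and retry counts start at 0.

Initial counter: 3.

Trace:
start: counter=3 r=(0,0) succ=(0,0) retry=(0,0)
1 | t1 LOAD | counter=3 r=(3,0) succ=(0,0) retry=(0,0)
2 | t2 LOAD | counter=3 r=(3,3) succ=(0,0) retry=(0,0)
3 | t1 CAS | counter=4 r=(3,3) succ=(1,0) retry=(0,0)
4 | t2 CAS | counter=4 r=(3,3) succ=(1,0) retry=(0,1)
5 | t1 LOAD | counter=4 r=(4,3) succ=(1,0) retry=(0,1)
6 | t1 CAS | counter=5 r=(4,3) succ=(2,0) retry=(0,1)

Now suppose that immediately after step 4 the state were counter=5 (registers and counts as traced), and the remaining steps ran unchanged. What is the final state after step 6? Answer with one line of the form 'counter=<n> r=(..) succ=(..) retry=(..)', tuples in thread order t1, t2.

state after step 4 := counter=5 r=(3,3) succ=(1,0) retry=(0,1)
5 | t1 LOAD | counter=5 r=(5,3) succ=(1,0) retry=(0,1)
6 | t1 CAS | counter=6 r=(5,3) succ=(2,0) retry=(0,1)

counter=6 r=(5,3) succ=(2,0) retry=(0,1)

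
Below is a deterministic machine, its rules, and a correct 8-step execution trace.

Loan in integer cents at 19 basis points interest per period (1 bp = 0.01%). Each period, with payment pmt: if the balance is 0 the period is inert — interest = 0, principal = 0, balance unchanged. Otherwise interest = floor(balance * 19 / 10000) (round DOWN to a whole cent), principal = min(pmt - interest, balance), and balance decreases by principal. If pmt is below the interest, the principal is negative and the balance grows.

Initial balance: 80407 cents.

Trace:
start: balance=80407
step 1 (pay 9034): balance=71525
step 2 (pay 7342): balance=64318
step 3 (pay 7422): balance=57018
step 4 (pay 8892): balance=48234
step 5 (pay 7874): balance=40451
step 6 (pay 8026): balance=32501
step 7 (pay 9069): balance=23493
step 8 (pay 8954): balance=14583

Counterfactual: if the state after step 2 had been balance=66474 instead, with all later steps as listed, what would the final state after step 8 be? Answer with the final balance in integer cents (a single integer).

16763

state after step 2 := balance=66474
step 3 (pay 7422): balance=59178
step 4 (pay 8892): balance=50398
step 5 (pay 7874): balance=42619
step 6 (pay 8026): balance=34673
step 7 (pay 9069): balance=25669
step 8 (pay 8954): balance=16763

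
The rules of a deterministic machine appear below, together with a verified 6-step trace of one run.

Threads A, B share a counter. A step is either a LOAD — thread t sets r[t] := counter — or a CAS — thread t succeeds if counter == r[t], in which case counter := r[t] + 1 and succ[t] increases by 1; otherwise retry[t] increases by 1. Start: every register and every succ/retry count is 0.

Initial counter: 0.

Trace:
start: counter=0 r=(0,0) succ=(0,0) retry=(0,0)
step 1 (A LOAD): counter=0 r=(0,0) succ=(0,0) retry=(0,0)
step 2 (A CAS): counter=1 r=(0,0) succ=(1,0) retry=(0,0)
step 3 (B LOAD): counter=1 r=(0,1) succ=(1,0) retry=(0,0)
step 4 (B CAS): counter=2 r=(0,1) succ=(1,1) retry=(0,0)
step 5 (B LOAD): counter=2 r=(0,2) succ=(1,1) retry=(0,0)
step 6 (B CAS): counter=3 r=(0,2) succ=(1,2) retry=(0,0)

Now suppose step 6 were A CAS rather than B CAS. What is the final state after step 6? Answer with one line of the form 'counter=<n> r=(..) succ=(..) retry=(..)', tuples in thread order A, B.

counter=2 r=(0,2) succ=(1,1) retry=(1,0)

(re-executing from step 6 with the substitution; state before step 6: counter=2 r=(0,2) succ=(1,1) retry=(0,0))
step 6 (A CAS): counter=2 r=(0,2) succ=(1,1) retry=(1,0)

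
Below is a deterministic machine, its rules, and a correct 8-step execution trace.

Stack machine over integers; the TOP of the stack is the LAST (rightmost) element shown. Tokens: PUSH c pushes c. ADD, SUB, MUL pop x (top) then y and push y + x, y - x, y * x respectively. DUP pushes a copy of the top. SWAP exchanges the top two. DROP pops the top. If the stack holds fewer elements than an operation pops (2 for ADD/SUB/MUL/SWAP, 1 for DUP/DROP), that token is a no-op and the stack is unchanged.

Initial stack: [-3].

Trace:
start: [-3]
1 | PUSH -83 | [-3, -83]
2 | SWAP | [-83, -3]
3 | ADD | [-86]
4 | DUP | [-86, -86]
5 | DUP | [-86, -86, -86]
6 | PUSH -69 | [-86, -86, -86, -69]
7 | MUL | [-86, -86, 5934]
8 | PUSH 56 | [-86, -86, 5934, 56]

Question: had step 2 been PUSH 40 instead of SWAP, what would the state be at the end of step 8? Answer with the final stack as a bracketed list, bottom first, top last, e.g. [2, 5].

(re-executing from step 2 with the substitution; state before step 2: [-3, -83])
2 | PUSH 40 | [-3, -83, 40]
3 | ADD | [-3, -43]
4 | DUP | [-3, -43, -43]
5 | DUP | [-3, -43, -43, -43]
6 | PUSH -69 | [-3, -43, -43, -43, -69]
7 | MUL | [-3, -43, -43, 2967]
8 | PUSH 56 | [-3, -43, -43, 2967, 56]

[-3, -43, -43, 2967, 56]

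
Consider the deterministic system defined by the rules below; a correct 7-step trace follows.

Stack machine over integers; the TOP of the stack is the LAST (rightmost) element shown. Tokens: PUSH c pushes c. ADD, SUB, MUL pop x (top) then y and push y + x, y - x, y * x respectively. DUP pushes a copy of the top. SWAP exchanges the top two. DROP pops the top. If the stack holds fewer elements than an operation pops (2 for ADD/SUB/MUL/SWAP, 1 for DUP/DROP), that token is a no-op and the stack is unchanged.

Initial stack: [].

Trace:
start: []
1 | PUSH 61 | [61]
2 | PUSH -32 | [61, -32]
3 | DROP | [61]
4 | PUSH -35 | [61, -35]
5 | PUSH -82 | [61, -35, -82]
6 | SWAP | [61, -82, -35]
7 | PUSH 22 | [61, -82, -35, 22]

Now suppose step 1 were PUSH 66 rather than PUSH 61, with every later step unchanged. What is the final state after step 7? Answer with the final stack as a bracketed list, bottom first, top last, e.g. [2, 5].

[66, -82, -35, 22]

(re-executing from step 1 with the substitution; state before step 1: [])
1 | PUSH 66 | [66]
2 | PUSH -32 | [66, -32]
3 | DROP | [66]
4 | PUSH -35 | [66, -35]
5 | PUSH -82 | [66, -35, -82]
6 | SWAP | [66, -82, -35]
7 | PUSH 22 | [66, -82, -35, 22]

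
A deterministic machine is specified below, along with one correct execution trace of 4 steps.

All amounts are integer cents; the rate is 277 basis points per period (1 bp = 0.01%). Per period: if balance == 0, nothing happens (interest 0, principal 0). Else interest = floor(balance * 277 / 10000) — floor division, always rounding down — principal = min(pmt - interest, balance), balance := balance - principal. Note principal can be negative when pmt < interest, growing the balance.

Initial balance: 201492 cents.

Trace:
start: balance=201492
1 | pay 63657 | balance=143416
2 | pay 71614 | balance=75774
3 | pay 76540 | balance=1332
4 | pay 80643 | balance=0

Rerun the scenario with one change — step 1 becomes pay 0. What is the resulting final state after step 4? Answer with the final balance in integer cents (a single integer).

(re-executing from step 1 with the substitution; state before step 1: balance=201492)
1 | pay 0 | balance=207073
2 | pay 71614 | balance=141194
3 | pay 76540 | balance=68565
4 | pay 80643 | balance=0

0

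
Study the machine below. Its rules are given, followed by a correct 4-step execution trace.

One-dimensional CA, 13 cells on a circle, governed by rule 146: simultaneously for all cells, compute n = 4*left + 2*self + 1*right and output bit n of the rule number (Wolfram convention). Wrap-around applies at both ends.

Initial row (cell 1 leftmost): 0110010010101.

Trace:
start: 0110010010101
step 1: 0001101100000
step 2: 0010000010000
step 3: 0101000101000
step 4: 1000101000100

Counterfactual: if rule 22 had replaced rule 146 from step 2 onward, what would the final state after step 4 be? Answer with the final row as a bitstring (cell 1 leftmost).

(re-executing steps 2..4 under rule 22; state before step 2: 0001101100000)
step 2: 0010000010000
step 3: 0111000111000
step 4: 1000101000100

1000101000100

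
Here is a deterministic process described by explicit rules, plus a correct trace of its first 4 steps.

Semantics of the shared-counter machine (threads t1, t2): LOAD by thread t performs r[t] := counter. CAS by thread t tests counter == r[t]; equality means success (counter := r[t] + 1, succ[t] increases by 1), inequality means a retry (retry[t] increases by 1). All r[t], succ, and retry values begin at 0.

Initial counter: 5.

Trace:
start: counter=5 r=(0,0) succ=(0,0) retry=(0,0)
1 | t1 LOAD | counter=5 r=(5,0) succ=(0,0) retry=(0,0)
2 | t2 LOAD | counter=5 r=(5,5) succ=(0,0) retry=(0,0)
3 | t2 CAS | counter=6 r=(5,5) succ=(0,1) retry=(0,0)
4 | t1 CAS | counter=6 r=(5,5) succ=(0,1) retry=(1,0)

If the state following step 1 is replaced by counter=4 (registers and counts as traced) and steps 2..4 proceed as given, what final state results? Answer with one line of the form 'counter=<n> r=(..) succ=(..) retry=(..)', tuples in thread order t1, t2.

counter=6 r=(5,4) succ=(1,1) retry=(0,0)

state after step 1 := counter=4 r=(5,0) succ=(0,0) retry=(0,0)
2 | t2 LOAD | counter=4 r=(5,4) succ=(0,0) retry=(0,0)
3 | t2 CAS | counter=5 r=(5,4) succ=(0,1) retry=(0,0)
4 | t1 CAS | counter=6 r=(5,4) succ=(1,1) retry=(0,0)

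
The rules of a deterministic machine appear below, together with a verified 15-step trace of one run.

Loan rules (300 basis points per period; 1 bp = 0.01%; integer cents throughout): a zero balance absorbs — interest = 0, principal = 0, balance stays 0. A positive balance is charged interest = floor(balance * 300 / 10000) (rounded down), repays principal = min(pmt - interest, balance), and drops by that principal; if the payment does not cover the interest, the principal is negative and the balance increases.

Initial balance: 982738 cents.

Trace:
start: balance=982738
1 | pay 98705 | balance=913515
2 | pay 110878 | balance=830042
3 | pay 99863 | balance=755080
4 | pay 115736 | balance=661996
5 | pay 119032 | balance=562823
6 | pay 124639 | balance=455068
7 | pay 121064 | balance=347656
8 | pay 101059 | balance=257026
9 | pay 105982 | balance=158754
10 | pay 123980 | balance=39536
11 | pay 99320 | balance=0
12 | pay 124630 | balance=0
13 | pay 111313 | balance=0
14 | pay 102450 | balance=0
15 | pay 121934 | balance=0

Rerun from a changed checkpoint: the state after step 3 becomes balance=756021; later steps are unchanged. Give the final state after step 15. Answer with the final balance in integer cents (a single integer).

0

state after step 3 := balance=756021
4 | pay 115736 | balance=662965
5 | pay 119032 | balance=563821
6 | pay 124639 | balance=456096
7 | pay 121064 | balance=348714
8 | pay 101059 | balance=258116
9 | pay 105982 | balance=159877
10 | pay 123980 | balance=40693
11 | pay 99320 | balance=0
12 | pay 124630 | balance=0
13 | pay 111313 | balance=0
14 | pay 102450 | balance=0
15 | pay 121934 | balance=0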